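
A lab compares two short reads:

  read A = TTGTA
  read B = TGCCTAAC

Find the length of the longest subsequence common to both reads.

Let dp[i][j] be the LCS length of the first i bases of read A and the first j bases of read B. dp[i][j] = dp[i-1][j-1]+1 when the i-th and j-th bases match, else max(dp[i-1][j], dp[i][j-1]).
    ·  T  G  C  C  T  A  A  C
 ·  0  0  0  0  0  0  0  0  0
 T  0  1  1  1  1  1  1  1  1
 T  0  1  1  1  1  2  2  2  2
 G  0  1  2  2  2  2  2  2  2
 T  0  1  2  2  2  3  3  3  3
 A  0  1  2  2  2  3  4  4  4
dp[5][8] = 4. One LCS (by backtracking along matches): TGTA.

4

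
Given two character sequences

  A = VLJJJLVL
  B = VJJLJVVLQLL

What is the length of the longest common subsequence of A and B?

6

Match V [1,1], J [3,2], J [4,3], J [5,5], L [6,10], L [8,11] — 6 characters in the same relative order in both, and the DP table's final entry dp[8][11] is also 6, so no common subsequence is longer.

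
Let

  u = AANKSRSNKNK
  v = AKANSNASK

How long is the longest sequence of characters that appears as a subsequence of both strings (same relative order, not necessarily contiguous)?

6

Match A [1,1], A [2,3], N [3,4], S [5,5], S [7,8], K [11,9] — 6 characters in the same relative order in both. The LCS DP gives dp[11][9] = 6, so this is optimal.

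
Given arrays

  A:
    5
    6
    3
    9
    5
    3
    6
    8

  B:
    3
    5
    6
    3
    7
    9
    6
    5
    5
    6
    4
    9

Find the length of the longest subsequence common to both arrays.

Let dp[i][j] be the LCS length of the first i values of A and the first j values of B. dp[i][j] = dp[i-1][j-1]+1 when the i-th and j-th values match, else max(dp[i-1][j], dp[i][j-1]).
    ·  3  5  6  3  7  9  6  5  5  6  4  9
 ·  0  0  0  0  0  0  0  0  0  0  0  0  0
 5  0  0  1  1  1  1  1  1  1  1  1  1  1
 6  0  0  1  2  2  2  2  2  2  2  2  2  2
 3  0  1  1  2  3  3  3  3  3  3  3  3  3
 9  0  1  1  2  3  3  4  4  4  4  4  4  4
 5  0  1  2  2  3  3  4  4  5  5  5  5  5
 3  0  1  2  2  3  3  4  4  5  5  5  5  5
 6  0  1  2  3  3  3  4  5  5  5  6  6  6
 8  0  1  2  3  3  3  4  5  5  5  6  6  6
dp[8][12] = 6. One LCS (by backtracking along matches): 5, 6, 3, 9, 5, 6.

6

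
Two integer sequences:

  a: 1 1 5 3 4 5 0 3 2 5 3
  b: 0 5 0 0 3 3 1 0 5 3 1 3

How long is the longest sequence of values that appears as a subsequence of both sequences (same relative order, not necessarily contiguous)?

5

One common subsequence of length 5: 5 at a[3]=b[2], 3 at a[4]=b[6], 5 at a[6]=b[9], 3 at a[8]=b[10], 3 at a[11]=b[12]. The LCS DP gives dp[11][12] = 5, so this is optimal.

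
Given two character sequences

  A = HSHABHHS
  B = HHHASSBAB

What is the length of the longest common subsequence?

4

Let dp[i][j] be the LCS length of the first i characters of A and the first j characters of B. dp[i][j] = dp[i-1][j-1]+1 when the i-th and j-th characters match, else max(dp[i-1][j], dp[i][j-1]).
    ·  H  H  H  A  S  S  B  A  B
 ·  0  0  0  0  0  0  0  0  0  0
 H  0  1  1  1  1  1  1  1  1  1
 S  0  1  1  1  1  2  2  2  2  2
 H  0  1  2  2  2  2  2  2  2  2
 A  0  1  2  2  3  3  3  3  3  3
 B  0  1  2  2  3  3  3  4  4  4
 H  0  1  2  3  3  3  3  4  4  4
 H  0  1  2  3  3  3  3  4  4  4
 S  0  1  2  3  3  4  4  4  4  4
dp[8][9] = 4. One LCS (by backtracking along matches): HSAB.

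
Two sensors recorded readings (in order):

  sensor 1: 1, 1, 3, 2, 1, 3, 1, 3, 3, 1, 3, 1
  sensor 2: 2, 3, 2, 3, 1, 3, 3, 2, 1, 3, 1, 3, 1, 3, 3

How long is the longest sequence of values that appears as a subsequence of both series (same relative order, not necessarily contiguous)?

9

Taking 1 (sensor 1 #1, sensor 2 #5); then 3 (sensor 1 #3, sensor 2 #7); then 2 (sensor 1 #4, sensor 2 #8); then 1 (sensor 1 #5, sensor 2 #9); then 3 (sensor 1 #6, sensor 2 #10); then 1 (sensor 1 #7, sensor 2 #11); then 3 (sensor 1 #8, sensor 2 #12); then 3 (sensor 1 #9, sensor 2 #14); then 3 (sensor 1 #11, sensor 2 #15) gives a common subsequence of length 9. Since dp[12][15] = 9, nothing longer is possible.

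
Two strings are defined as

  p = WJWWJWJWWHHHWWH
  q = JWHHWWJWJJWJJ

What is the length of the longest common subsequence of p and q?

7

Match W at p[1]=q[2], then W at p[3]=q[5], then W at p[4]=q[6], then J at p[5]=q[7], then W at p[6]=q[8], then J at p[7]=q[10], then W at p[8]=q[11] — 7 characters in the same relative order in both. dp[15][13] = 7 confirms this is the maximum.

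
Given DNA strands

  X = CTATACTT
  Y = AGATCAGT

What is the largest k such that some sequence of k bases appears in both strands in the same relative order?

Pick A at X[3]=Y[3] → T at X[4]=Y[4] → A at X[5]=Y[6] → T at X[8]=Y[8]; all 4 bases appear in both, in order. dp[8][8] = 4 confirms this is the maximum.

4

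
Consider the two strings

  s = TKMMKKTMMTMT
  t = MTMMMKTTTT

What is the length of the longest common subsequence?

Taking T [1,2] → M [3,4] → M [4,5] → K [5,6] → T [7,8] → T [10,9] → T [12,10] gives a common subsequence of length 7. Since dp[12][10] = 7, nothing longer is possible.

7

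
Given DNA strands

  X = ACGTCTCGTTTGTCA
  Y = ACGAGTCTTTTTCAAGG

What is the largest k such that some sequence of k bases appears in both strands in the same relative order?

Match A at X[1]=Y[1]; then C at X[2]=Y[2]; then G at X[3]=Y[5]; then T at X[4]=Y[6]; then C at X[5]=Y[7]; then T at X[6]=Y[8]; then T at X[9]=Y[9]; then T at X[10]=Y[10]; then T at X[11]=Y[11]; then T at X[13]=Y[12]; then C at X[14]=Y[13]; then A at X[15]=Y[15] — 12 bases in the same relative order in both. dp[15][17] = 12 confirms this is the maximum.

12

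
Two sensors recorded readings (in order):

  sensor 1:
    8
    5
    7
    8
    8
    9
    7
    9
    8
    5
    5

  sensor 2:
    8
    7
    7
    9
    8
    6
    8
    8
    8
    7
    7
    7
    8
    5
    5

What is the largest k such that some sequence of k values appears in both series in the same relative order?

Taking 8 [1,1], then 7 [3,3], then 8 [4,8], then 8 [5,9], then 7 [7,12], then 8 [9,13], then 5 [10,14], then 5 [11,15] gives a common subsequence of length 8. The LCS DP gives dp[11][15] = 8, so this is optimal.

8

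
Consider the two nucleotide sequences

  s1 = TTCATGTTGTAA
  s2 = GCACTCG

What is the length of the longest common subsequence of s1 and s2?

Let dp[i][j] be the LCS length of the first i bases of s1 and the first j bases of s2. dp[i][j] = dp[i-1][j-1]+1 when the i-th and j-th bases match, else max(dp[i-1][j], dp[i][j-1]).
    ·  G  C  A  C  T  C  G
 ·  0  0  0  0  0  0  0  0
 T  0  0  0  0  0  1  1  1
 T  0  0  0  0  0  1  1  1
 C  0  0  1  1  1  1  2  2
 A  0  0  1  2  2  2  2  2
 T  0  0  1  2  2  3  3  3
 G  0  1  1  2  2  3  3  4
 T  0  1  1  2  2  3  3  4
 T  0  1  1  2  2  3  3  4
 G  0  1  1  2  2  3  3  4
 T  0  1  1  2  2  3  3  4
 A  0  1  1  2  2  3  3  4
 A  0  1  1  2  2  3  3  4
dp[12][7] = 4. One LCS (by backtracking along matches): CATG.

4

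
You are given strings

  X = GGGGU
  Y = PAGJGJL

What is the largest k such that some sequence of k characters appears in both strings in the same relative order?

2

Pick G (X #1, Y #3), then G (X #2, Y #5); all 2 characters appear in both, in order. The LCS DP gives dp[5][7] = 2, so this is optimal.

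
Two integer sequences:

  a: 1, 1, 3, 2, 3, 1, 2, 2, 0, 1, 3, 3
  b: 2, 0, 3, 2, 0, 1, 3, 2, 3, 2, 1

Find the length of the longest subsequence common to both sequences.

Let dp[i][j] be the LCS length of the first i values of a and the first j values of b. dp[i][j] = dp[i-1][j-1]+1 when the i-th and j-th values match, else max(dp[i-1][j], dp[i][j-1]).
    ·  2  0  3  2  0  1  3  2  3  2  1
 ·  0  0  0  0  0  0  0  0  0  0  0  0
 1  0  0  0  0  0  0  1  1  1  1  1  1
 1  0  0  0  0  0  0  1  1  1  1  1  2
 3  0  0  0  1  1  1  1  2  2  2  2  2
 2  0  1  1  1  2  2  2  2  3  3  3  3
 3  0  1  1  2  2  2  2  3  3  4  4  4
 1  0  1  1  2  2  2  3  3  3  4  4  5
 2  0  1  1  2  3  3  3  3  4  4  5  5
 2  0  1  1  2  3  3  3  3  4  4  5  5
 0  0  1  2  2  3  4  4  4  4  4  5  5
 1  0  1  2  2  3  4  5  5  5  5  5  6
 3  0  1  2  3  3  4  5  6  6  6  6  6
 3  0  1  2  3  3  4  5  6  6  7  7  7
dp[12][11] = 7. One LCS (by backtracking along matches): 2, 3, 2, 0, 1, 3, 3.

7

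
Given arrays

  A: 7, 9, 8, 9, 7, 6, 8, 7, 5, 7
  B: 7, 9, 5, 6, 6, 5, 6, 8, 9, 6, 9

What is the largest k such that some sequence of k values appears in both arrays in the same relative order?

Pick 7 (A #1, B #1); then 9 (A #2, B #2); then 8 (A #3, B #8); then 9 (A #4, B #9); then 6 (A #6, B #10); all 5 values appear in both, in order. dp[10][11] = 5 confirms this is the maximum.

5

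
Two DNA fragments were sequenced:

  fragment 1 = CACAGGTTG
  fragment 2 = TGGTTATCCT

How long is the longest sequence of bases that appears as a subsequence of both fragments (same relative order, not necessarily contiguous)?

One common subsequence of length 4: G (fragment 1 #5, fragment 2 #2), then G (fragment 1 #6, fragment 2 #3), then T (fragment 1 #7, fragment 2 #7), then T (fragment 1 #8, fragment 2 #10). Since dp[9][10] = 4, nothing longer is possible.

4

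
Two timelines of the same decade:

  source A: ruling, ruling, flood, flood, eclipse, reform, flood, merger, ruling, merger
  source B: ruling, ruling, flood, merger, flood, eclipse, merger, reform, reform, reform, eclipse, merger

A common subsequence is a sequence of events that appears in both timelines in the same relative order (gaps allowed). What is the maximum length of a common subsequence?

Pick ruling (source A #1, source B #1), then ruling (source A #2, source B #2), then flood (source A #3, source B #3), then flood (source A #4, source B #5), then eclipse (source A #5, source B #6), then reform (source A #6, source B #10), then merger (source A #10, source B #12); all 7 events appear in both, in order, and the DP table's final entry dp[10][12] is also 7, so no common subsequence is longer.

7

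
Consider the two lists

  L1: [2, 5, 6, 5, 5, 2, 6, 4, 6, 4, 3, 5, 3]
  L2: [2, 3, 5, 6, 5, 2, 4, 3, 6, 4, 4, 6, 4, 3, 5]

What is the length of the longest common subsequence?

11

Pick 2 (L1 #1, L2 #1) → 5 (L1 #2, L2 #3) → 6 (L1 #3, L2 #4) → 5 (L1 #5, L2 #5) → 2 (L1 #6, L2 #6) → 6 (L1 #7, L2 #9) → 4 (L1 #8, L2 #11) → 6 (L1 #9, L2 #12) → 4 (L1 #10, L2 #13) → 3 (L1 #11, L2 #14) → 5 (L1 #12, L2 #15); all 11 values appear in both, in order. The LCS DP gives dp[13][15] = 11, so this is optimal.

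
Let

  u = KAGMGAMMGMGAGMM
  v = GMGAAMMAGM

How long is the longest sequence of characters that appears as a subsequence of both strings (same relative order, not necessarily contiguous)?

9

Let dp[i][j] be the LCS length of the first i characters of u and the first j characters of v. dp[i][j] = dp[i-1][j-1]+1 when the i-th and j-th characters match, else max(dp[i-1][j], dp[i][j-1]).
    ·  G  M  G  A  A  M  M  A  G  M
 ·  0  0  0  0  0  0  0  0  0  0  0
 K  0  0  0  0  0  0  0  0  0  0  0
 A  0  0  0  0  1  1  1  1  1  1  1
 G  0  1  1  1  1  1  1  1  1  2  2
 M  0  1  2  2  2  2  2  2  2  2  3
 G  0  1  2  3  3  3  3  3  3  3  3
 A  0  1  2  3  4  4  4  4  4  4  4
 M  0  1  2  3  4  4  5  5  5  5  5
 M  0  1  2  3  4  4  5  6  6  6  6
 G  0  1  2  3  4  4  5  6  6  7  7
 M  0  1  2  3  4  4  5  6  6  7  8
 G  0  1  2  3  4  4  5  6  6  7  8
 A  0  1  2  3  4  5  5  6  7  7  8
 G  0  1  2  3  4  5  5  6  7  8  8
 M  0  1  2  3  4  5  6  6  7  8  9
 M  0  1  2  3  4  5  6  7  7  8  9
dp[15][10] = 9. One LCS (by backtracking along matches): GMGAMMAGM.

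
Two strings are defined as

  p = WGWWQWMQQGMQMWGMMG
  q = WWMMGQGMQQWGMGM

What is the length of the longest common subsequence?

11

Pick W (p #1, q #1); then W (p #3, q #2); then M (p #7, q #4); then Q (p #9, q #6); then G (p #10, q #7); then M (p #11, q #8); then Q (p #12, q #10); then W (p #14, q #11); then G (p #15, q #12); then M (p #16, q #13); then M (p #17, q #15); all 11 characters appear in both, in order. The LCS DP gives dp[18][15] = 11, so this is optimal.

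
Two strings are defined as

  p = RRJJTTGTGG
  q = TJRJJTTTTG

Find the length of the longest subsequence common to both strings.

One common subsequence of length 7: R (p #2, q #3), then J (p #3, q #4), then J (p #4, q #5), then T (p #5, q #7), then T (p #6, q #8), then T (p #8, q #9), then G (p #10, q #10), and the DP table's final entry dp[10][10] is also 7, so no common subsequence is longer.

7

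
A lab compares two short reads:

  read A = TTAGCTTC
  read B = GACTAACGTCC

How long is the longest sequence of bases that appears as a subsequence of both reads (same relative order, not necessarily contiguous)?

5

Let dp[i][j] be the LCS length of the first i bases of read A and the first j bases of read B. dp[i][j] = dp[i-1][j-1]+1 when the i-th and j-th bases match, else max(dp[i-1][j], dp[i][j-1]).
    ·  G  A  C  T  A  A  C  G  T  C  C
 ·  0  0  0  0  0  0  0  0  0  0  0  0
 T  0  0  0  0  1  1  1  1  1  1  1  1
 T  0  0  0  0  1  1  1  1  1  2  2  2
 A  0  0  1  1  1  2  2  2  2  2  2  2
 G  0  1  1  1  1  2  2  2  3  3  3  3
 C  0  1  1  2  2  2  2  3  3  3  4  4
 T  0  1  1  2  3  3  3  3  3  4  4  4
 T  0  1  1  2  3  3  3  3  3  4  4  4
 C  0  1  1  2  3  3  3  4  4  4  5  5
dp[8][11] = 5. One LCS (by backtracking along matches): TAGCC.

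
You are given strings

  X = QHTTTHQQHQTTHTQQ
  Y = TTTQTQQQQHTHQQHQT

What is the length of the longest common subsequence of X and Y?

Taking T [3,2] → T [4,3] → T [5,5] → Q [7,8] → Q [8,9] → H [9,10] → T [12,11] → H [13,12] → Q [15,14] → Q [16,16] gives a common subsequence of length 10. dp[16][17] = 10 confirms this is the maximum.

10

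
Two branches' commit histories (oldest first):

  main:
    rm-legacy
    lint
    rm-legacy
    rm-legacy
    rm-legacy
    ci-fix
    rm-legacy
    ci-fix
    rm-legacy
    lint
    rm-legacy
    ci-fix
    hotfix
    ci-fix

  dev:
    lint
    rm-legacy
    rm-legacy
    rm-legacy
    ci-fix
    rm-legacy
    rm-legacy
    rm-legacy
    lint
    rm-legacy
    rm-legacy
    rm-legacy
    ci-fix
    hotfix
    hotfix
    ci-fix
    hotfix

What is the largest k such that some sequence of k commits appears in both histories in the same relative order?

12

Pick lint (main #2, dev #1), rm-legacy (main #3, dev #2), rm-legacy (main #4, dev #3), rm-legacy (main #5, dev #4), ci-fix (main #6, dev #5), rm-legacy (main #7, dev #7), rm-legacy (main #9, dev #8), lint (main #10, dev #9), rm-legacy (main #11, dev #12), ci-fix (main #12, dev #13), hotfix (main #13, dev #15), ci-fix (main #14, dev #16); all 12 commits appear in both, in order. The LCS DP gives dp[14][17] = 12, so this is optimal.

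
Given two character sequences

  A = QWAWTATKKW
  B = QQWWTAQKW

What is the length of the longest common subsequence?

7

One common subsequence of length 7: Q [1,2]; then W [2,3]; then W [4,4]; then T [5,5]; then A [6,6]; then K [9,8]; then W [10,9]. dp[10][9] = 7 confirms this is the maximum.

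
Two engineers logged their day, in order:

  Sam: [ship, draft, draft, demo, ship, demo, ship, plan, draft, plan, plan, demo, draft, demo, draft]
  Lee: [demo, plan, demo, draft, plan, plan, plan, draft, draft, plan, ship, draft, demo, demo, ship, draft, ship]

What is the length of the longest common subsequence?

Match demo [4,1] → demo [6,3] → plan [8,7] → draft [9,9] → plan [10,10] → demo [12,13] → demo [14,14] → draft [15,16] — 8 tasks in the same relative order in both. The LCS DP gives dp[15][17] = 8, so this is optimal.

8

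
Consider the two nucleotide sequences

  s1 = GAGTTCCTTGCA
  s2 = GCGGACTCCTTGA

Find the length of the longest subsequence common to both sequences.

One common subsequence of length 9: G (s1 #1, s2 #4); then A (s1 #2, s2 #5); then T (s1 #5, s2 #7); then C (s1 #6, s2 #8); then C (s1 #7, s2 #9); then T (s1 #8, s2 #10); then T (s1 #9, s2 #11); then G (s1 #10, s2 #12); then A (s1 #12, s2 #13). Since dp[12][13] = 9, nothing longer is possible.

9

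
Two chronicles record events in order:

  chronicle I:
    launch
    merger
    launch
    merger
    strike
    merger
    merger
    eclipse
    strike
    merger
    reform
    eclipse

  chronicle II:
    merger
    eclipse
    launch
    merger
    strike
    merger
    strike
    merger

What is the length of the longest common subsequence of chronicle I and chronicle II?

7

Match merger [2,1] → launch [3,3] → merger [4,4] → strike [5,5] → merger [7,6] → strike [9,7] → merger [10,8] — 7 events in the same relative order in both, and the DP table's final entry dp[12][8] is also 7, so no common subsequence is longer.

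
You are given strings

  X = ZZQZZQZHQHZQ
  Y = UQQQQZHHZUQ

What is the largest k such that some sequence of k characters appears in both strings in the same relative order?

Let dp[i][j] be the LCS length of the first i characters of X and the first j characters of Y. dp[i][j] = dp[i-1][j-1]+1 when the i-th and j-th characters match, else max(dp[i-1][j], dp[i][j-1]).
    ·  U  Q  Q  Q  Q  Z  H  H  Z  U  Q
 ·  0  0  0  0  0  0  0  0  0  0  0  0
 Z  0  0  0  0  0  0  1  1  1  1  1  1
 Z  0  0  0  0  0  0  1  1  1  2  2  2
 Q  0  0  1  1  1  1  1  1  1  2  2  3
 Z  0  0  1  1  1  1  2  2  2  2  2  3
 Z  0  0  1  1  1  1  2  2  2  3  3  3
 Q  0  0  1  2  2  2  2  2  2  3  3  4
 Z  0  0  1  2  2  2  3  3  3  3  3  4
 H  0  0  1  2  2  2  3  4  4  4  4  4
 Q  0  0  1  2  3  3  3  4  4  4  4  5
 H  0  0  1  2  3  3  3  4  5  5  5  5
 Z  0  0  1  2  3  3  4  4  5  6  6  6
 Q  0  0  1  2  3  4  4  4  5  6  6  7
dp[12][11] = 7. One LCS (by backtracking along matches): QQZHHZQ.

7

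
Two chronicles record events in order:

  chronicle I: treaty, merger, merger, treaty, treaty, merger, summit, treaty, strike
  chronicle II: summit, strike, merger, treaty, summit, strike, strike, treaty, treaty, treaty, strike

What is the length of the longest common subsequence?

5

Pick treaty [1,4]; then treaty [4,8]; then treaty [5,9]; then treaty [8,10]; then strike [9,11]; all 5 events appear in both, in order. Since dp[9][11] = 5, nothing longer is possible.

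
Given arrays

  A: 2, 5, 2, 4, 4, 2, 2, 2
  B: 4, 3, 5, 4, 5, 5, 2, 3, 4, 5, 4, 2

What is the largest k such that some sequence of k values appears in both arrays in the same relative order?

5

Match 5 at A[2]=B[6], then 2 at A[3]=B[7], then 4 at A[4]=B[9], then 4 at A[5]=B[11], then 2 at A[8]=B[12] — 5 values in the same relative order in both. The LCS DP gives dp[8][12] = 5, so this is optimal.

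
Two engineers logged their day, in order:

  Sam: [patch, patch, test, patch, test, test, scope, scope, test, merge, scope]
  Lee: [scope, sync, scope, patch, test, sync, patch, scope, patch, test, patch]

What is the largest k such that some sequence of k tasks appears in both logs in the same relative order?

5

Taking patch [2,4], then test [3,5], then patch [4,7], then scope [7,8], then test [9,10] gives a common subsequence of length 5. Since dp[11][11] = 5, nothing longer is possible.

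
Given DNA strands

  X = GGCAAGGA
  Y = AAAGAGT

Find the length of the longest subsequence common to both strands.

4

Let dp[i][j] be the LCS length of the first i bases of X and the first j bases of Y. dp[i][j] = dp[i-1][j-1]+1 when the i-th and j-th bases match, else max(dp[i-1][j], dp[i][j-1]).
    ·  A  A  A  G  A  G  T
 ·  0  0  0  0  0  0  0  0
 G  0  0  0  0  1  1  1  1
 G  0  0  0  0  1  1  2  2
 C  0  0  0  0  1  1  2  2
 A  0  1  1  1  1  2  2  2
 A  0  1  2  2  2  2  2  2
 G  0  1  2  2  3  3  3  3
 G  0  1  2  2  3  3  4  4
 A  0  1  2  3  3  4  4  4
dp[8][7] = 4. One LCS (by backtracking along matches): AAGG.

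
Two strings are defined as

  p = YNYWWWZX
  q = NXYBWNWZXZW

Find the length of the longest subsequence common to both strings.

Taking N at p[2]=q[1]; then Y at p[3]=q[3]; then W at p[4]=q[5]; then W at p[6]=q[7]; then Z at p[7]=q[8]; then X at p[8]=q[9] gives a common subsequence of length 6, and the DP table's final entry dp[8][11] is also 6, so no common subsequence is longer.

6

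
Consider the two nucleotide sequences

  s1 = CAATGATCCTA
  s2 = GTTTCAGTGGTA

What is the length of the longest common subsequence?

One common subsequence of length 6: C at s1[1]=s2[5] → A at s1[2]=s2[6] → T at s1[4]=s2[8] → G at s1[5]=s2[10] → T at s1[10]=s2[11] → A at s1[11]=s2[12]. Since dp[11][12] = 6, nothing longer is possible.

6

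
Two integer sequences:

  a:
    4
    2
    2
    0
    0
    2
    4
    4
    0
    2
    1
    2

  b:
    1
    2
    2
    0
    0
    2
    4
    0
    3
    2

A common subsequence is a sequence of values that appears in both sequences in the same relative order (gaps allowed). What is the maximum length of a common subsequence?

Taking 2 at a[2]=b[2] → 2 at a[3]=b[3] → 0 at a[4]=b[4] → 0 at a[5]=b[5] → 2 at a[6]=b[6] → 4 at a[8]=b[7] → 0 at a[9]=b[8] → 2 at a[12]=b[10] gives a common subsequence of length 8, and the DP table's final entry dp[12][10] is also 8, so no common subsequence is longer.

8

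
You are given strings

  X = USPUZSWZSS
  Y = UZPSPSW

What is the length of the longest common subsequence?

Pick U [1,1] → S [2,4] → P [3,5] → S [6,6] → W [7,7]; all 5 characters appear in both, in order. The LCS DP gives dp[10][7] = 5, so this is optimal.

5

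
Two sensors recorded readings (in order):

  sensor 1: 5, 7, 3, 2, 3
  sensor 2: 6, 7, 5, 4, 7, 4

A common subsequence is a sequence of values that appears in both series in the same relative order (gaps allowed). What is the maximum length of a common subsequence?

2

Taking 5 at sensor 1[1]=sensor 2[3], 7 at sensor 1[2]=sensor 2[5] gives a common subsequence of length 2. dp[5][6] = 2 confirms this is the maximum.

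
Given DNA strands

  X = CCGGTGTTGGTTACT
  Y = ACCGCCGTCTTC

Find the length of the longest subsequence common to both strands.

8

Pick C [1,2], then C [2,3], then G [3,4], then G [4,7], then T [5,8], then T [11,10], then T [12,11], then C [14,12]; all 8 bases appear in both, in order. The LCS DP gives dp[15][12] = 8, so this is optimal.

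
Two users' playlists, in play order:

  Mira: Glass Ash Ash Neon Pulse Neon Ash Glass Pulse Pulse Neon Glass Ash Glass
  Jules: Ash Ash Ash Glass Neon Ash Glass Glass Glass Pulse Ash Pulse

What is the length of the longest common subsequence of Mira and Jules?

7

Pick Ash (Mira #2, Jules #2), then Ash (Mira #3, Jules #3), then Neon (Mira #6, Jules #5), then Ash (Mira #7, Jules #6), then Glass (Mira #8, Jules #9), then Pulse (Mira #9, Jules #10), then Pulse (Mira #10, Jules #12); all 7 songs appear in both, in order. dp[14][12] = 7 confirms this is the maximum.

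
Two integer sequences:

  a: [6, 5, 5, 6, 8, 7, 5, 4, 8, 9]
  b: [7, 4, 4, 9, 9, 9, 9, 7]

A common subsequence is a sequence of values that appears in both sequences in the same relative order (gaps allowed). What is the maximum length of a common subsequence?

3

Let dp[i][j] be the LCS length of the first i values of a and the first j values of b. dp[i][j] = dp[i-1][j-1]+1 when the i-th and j-th values match, else max(dp[i-1][j], dp[i][j-1]).
    ·  7  4  4  9  9  9  9  7
 ·  0  0  0  0  0  0  0  0  0
 6  0  0  0  0  0  0  0  0  0
 5  0  0  0  0  0  0  0  0  0
 5  0  0  0  0  0  0  0  0  0
 6  0  0  0  0  0  0  0  0  0
 8  0  0  0  0  0  0  0  0  0
 7  0  1  1  1  1  1  1  1  1
 5  0  1  1  1  1  1  1  1  1
 4  0  1  2  2  2  2  2  2  2
 8  0  1  2  2  2  2  2  2  2
 9  0  1  2  2  3  3  3  3  3
dp[10][8] = 3. One LCS (by backtracking along matches): 7, 4, 9.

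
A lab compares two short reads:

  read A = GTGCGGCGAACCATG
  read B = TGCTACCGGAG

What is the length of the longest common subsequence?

Match T (read A #2, read B #1), G (read A #3, read B #2), C (read A #4, read B #3), A (read A #10, read B #5), C (read A #11, read B #6), C (read A #12, read B #7), A (read A #13, read B #10), G (read A #15, read B #11) — 8 bases in the same relative order in both. Since dp[15][11] = 8, nothing longer is possible.

8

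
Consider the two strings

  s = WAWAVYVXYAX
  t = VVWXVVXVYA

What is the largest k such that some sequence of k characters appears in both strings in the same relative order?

Match W (s #1, t #3) → V (s #5, t #5) → V (s #7, t #6) → X (s #8, t #7) → Y (s #9, t #9) → A (s #10, t #10) — 6 characters in the same relative order in both. dp[11][10] = 6 confirms this is the maximum.

6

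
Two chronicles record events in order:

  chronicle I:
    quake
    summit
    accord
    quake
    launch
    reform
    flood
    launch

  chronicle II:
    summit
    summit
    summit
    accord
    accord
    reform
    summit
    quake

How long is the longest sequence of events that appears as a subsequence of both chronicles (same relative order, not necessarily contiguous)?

Pick summit (chronicle I #2, chronicle II #3) → accord (chronicle I #3, chronicle II #5) → quake (chronicle I #4, chronicle II #8); all 3 events appear in both, in order, and the DP table's final entry dp[8][8] is also 3, so no common subsequence is longer.

3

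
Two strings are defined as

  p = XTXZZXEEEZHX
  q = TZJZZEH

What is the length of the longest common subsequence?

Let dp[i][j] be the LCS length of the first i characters of p and the first j characters of q. dp[i][j] = dp[i-1][j-1]+1 when the i-th and j-th characters match, else max(dp[i-1][j], dp[i][j-1]).
    ·  T  Z  J  Z  Z  E  H
 ·  0  0  0  0  0  0  0  0
 X  0  0  0  0  0  0  0  0
 T  0  1  1  1  1  1  1  1
 X  0  1  1  1  1  1  1  1
 Z  0  1  2  2  2  2  2  2
 Z  0  1  2  2  3  3  3  3
 X  0  1  2  2  3  3  3  3
 E  0  1  2  2  3  3  4  4
 E  0  1  2  2  3  3  4  4
 E  0  1  2  2  3  3  4  4
 Z  0  1  2  2  3  4  4  4
 H  0  1  2  2  3  4  4  5
 X  0  1  2  2  3  4  4  5
dp[12][7] = 5. One LCS (by backtracking along matches): TZZEH.

5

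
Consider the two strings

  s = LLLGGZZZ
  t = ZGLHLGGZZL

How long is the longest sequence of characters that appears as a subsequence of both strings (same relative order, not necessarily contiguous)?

Pick L (s #1, t #3) → L (s #3, t #5) → G (s #4, t #6) → G (s #5, t #7) → Z (s #6, t #8) → Z (s #7, t #9); all 6 characters appear in both, in order. The LCS DP gives dp[8][10] = 6, so this is optimal.

6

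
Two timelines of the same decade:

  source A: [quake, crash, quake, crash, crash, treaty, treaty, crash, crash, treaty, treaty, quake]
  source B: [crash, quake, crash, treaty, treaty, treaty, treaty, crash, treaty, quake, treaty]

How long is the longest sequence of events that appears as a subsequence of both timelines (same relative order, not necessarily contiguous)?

8

One common subsequence of length 8: crash (source A #2, source B #1), then quake (source A #3, source B #2), then crash (source A #4, source B #3), then treaty (source A #6, source B #6), then treaty (source A #7, source B #7), then crash (source A #9, source B #8), then treaty (source A #10, source B #9), then treaty (source A #11, source B #11). The LCS DP gives dp[12][11] = 8, so this is optimal.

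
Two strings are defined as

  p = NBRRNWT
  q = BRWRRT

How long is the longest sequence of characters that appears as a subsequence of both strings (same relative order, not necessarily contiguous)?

Let dp[i][j] be the LCS length of the first i characters of p and the first j characters of q. dp[i][j] = dp[i-1][j-1]+1 when the i-th and j-th characters match, else max(dp[i-1][j], dp[i][j-1]).
    ·  B  R  W  R  R  T
 ·  0  0  0  0  0  0  0
 N  0  0  0  0  0  0  0
 B  0  1  1  1  1  1  1
 R  0  1  2  2  2  2  2
 R  0  1  2  2  3  3  3
 N  0  1  2  2  3  3  3
 W  0  1  2  3  3  3  3
 T  0  1  2  3  3  3  4
dp[7][6] = 4. One LCS (by backtracking along matches): BRRT.

4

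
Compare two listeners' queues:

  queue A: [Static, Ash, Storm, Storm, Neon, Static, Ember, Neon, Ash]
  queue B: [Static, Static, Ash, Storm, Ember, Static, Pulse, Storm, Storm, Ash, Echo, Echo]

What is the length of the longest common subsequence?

5

Pick Static at queue A[1]=queue B[2], then Ash at queue A[2]=queue B[3], then Storm at queue A[3]=queue B[8], then Storm at queue A[4]=queue B[9], then Ash at queue A[9]=queue B[10]; all 5 songs appear in both, in order. dp[9][12] = 5 confirms this is the maximum.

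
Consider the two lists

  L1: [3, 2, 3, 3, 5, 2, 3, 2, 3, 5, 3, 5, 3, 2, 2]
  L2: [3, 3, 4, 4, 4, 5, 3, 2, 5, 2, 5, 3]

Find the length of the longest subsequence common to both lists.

8

Taking 3 [1,1]; then 3 [3,2]; then 5 [5,6]; then 3 [7,7]; then 2 [8,8]; then 5 [10,9]; then 5 [12,11]; then 3 [13,12] gives a common subsequence of length 8, and the DP table's final entry dp[15][12] is also 8, so no common subsequence is longer.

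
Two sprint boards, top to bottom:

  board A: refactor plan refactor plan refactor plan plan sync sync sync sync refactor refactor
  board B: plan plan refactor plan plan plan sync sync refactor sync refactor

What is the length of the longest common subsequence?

9

Taking plan (board A #2, board B #2) → refactor (board A #3, board B #3) → plan (board A #4, board B #4) → plan (board A #6, board B #5) → plan (board A #7, board B #6) → sync (board A #8, board B #7) → sync (board A #9, board B #8) → sync (board A #11, board B #10) → refactor (board A #13, board B #11) gives a common subsequence of length 9. Since dp[13][11] = 9, nothing longer is possible.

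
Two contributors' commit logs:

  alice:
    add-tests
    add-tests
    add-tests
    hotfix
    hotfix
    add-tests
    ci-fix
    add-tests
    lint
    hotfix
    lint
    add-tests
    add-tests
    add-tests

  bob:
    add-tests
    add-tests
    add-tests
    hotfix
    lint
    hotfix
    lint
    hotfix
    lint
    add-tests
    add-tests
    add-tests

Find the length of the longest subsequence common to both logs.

11

Match add-tests [1,1], then add-tests [2,2], then add-tests [3,3], then hotfix [4,4], then hotfix [5,6], then lint [9,7], then hotfix [10,8], then lint [11,9], then add-tests [12,10], then add-tests [13,11], then add-tests [14,12] — 11 commits in the same relative order in both, and the DP table's final entry dp[14][12] is also 11, so no common subsequence is longer.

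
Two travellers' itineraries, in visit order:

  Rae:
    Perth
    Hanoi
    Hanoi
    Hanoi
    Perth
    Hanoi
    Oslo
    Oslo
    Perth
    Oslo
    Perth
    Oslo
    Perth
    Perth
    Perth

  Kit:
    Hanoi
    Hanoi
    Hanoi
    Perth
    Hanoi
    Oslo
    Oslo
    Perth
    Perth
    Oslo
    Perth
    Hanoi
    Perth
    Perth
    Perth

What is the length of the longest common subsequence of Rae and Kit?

One common subsequence of length 13: Hanoi (Rae #2, Kit #1) → Hanoi (Rae #3, Kit #2) → Hanoi (Rae #4, Kit #3) → Perth (Rae #5, Kit #4) → Hanoi (Rae #6, Kit #5) → Oslo (Rae #7, Kit #6) → Oslo (Rae #8, Kit #7) → Perth (Rae #9, Kit #9) → Oslo (Rae #10, Kit #10) → Perth (Rae #11, Kit #11) → Perth (Rae #13, Kit #13) → Perth (Rae #14, Kit #14) → Perth (Rae #15, Kit #15). Since dp[15][15] = 13, nothing longer is possible.

13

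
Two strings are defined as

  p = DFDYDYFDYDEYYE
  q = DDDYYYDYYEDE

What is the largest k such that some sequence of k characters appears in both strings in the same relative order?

9

Match D (p #1, q #2), then D (p #3, q #3), then Y (p #4, q #4), then Y (p #6, q #5), then Y (p #9, q #6), then D (p #10, q #7), then Y (p #12, q #8), then Y (p #13, q #9), then E (p #14, q #12) — 9 characters in the same relative order in both. Since dp[14][12] = 9, nothing longer is possible.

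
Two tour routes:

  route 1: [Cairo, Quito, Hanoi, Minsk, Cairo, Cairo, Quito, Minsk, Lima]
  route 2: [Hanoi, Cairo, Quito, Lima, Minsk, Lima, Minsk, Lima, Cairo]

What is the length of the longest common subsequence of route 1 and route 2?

5

Match Cairo [1,2]; then Quito [2,3]; then Minsk [4,5]; then Minsk [8,7]; then Lima [9,8] — 5 stops in the same relative order in both. The LCS DP gives dp[9][9] = 5, so this is optimal.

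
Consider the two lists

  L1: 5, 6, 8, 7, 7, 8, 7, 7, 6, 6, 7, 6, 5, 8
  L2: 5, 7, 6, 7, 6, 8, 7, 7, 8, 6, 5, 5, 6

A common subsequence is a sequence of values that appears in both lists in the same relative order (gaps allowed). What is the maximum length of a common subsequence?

Pick 5 (L1 #1, L2 #1) → 6 (L1 #2, L2 #5) → 8 (L1 #3, L2 #6) → 7 (L1 #4, L2 #7) → 7 (L1 #5, L2 #8) → 8 (L1 #6, L2 #9) → 6 (L1 #9, L2 #10) → 6 (L1 #12, L2 #13); all 8 values appear in both, in order. The LCS DP gives dp[14][13] = 8, so this is optimal.

8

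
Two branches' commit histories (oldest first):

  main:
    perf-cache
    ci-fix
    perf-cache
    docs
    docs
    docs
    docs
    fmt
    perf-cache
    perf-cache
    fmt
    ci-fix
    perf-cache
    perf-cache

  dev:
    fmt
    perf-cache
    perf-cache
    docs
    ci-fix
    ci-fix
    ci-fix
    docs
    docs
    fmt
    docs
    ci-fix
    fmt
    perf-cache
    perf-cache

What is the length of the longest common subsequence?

One common subsequence of length 9: perf-cache at main[1]=dev[2], perf-cache at main[3]=dev[3], docs at main[4]=dev[4], docs at main[5]=dev[8], docs at main[6]=dev[9], docs at main[7]=dev[11], fmt at main[11]=dev[13], perf-cache at main[13]=dev[14], perf-cache at main[14]=dev[15]. The LCS DP gives dp[14][15] = 9, so this is optimal.

9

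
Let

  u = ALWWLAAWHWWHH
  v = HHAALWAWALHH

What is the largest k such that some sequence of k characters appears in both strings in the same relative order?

One common subsequence of length 7: A at u[1]=v[4]; then L at u[2]=v[5]; then W at u[3]=v[6]; then W at u[4]=v[8]; then L at u[5]=v[10]; then H at u[12]=v[11]; then H at u[13]=v[12]. The LCS DP gives dp[13][12] = 7, so this is optimal.

7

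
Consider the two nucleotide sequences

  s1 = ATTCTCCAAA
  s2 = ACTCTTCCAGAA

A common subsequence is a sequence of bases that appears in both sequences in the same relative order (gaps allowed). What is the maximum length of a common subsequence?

Taking A (s1 #1, s2 #1) → T (s1 #2, s2 #3) → T (s1 #3, s2 #5) → T (s1 #5, s2 #6) → C (s1 #6, s2 #7) → C (s1 #7, s2 #8) → A (s1 #8, s2 #9) → A (s1 #9, s2 #11) → A (s1 #10, s2 #12) gives a common subsequence of length 9, and the DP table's final entry dp[10][12] is also 9, so no common subsequence is longer.

9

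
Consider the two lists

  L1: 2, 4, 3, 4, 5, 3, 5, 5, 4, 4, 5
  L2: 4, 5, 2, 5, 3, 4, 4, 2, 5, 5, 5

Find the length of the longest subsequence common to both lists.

Let dp[i][j] be the LCS length of the first i values of L1 and the first j values of L2. dp[i][j] = dp[i-1][j-1]+1 when the i-th and j-th values match, else max(dp[i-1][j], dp[i][j-1]).
    ·  4  5  2  5  3  4  4  2  5  5  5
 ·  0  0  0  0  0  0  0  0  0  0  0  0
 2  0  0  0  1  1  1  1  1  1  1  1  1
 4  0  1  1  1  1  1  2  2  2  2  2  2
 3  0  1  1  1  1  2  2  2  2  2  2  2
 4  0  1  1  1  1  2  3  3  3  3  3  3
 5  0  1  2  2  2  2  3  3  3  4  4  4
 3  0  1  2  2  2  3  3  3  3  4  4  4
 5  0  1  2  2  3  3  3  3  3  4  5  5
 5  0  1  2  2  3  3  3  3  3  4  5  6
 4  0  1  2  2  3  3  4  4  4  4  5  6
 4  0  1  2  2  3  3  4  5  5  5  5  6
 5  0  1  2  2  3  3  4  5  5  6  6  6
dp[11][11] = 6. One LCS (by backtracking along matches): 2, 4, 4, 5, 5, 5.

6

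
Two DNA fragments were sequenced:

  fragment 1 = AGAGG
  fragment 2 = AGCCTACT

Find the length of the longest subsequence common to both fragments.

3

Let dp[i][j] be the LCS length of the first i bases of fragment 1 and the first j bases of fragment 2. dp[i][j] = dp[i-1][j-1]+1 when the i-th and j-th bases match, else max(dp[i-1][j], dp[i][j-1]).
    ·  A  G  C  C  T  A  C  T
 ·  0  0  0  0  0  0  0  0  0
 A  0  1  1  1  1  1  1  1  1
 G  0  1  2  2  2  2  2  2  2
 A  0  1  2  2  2  2  3  3  3
 G  0  1  2  2  2  2  3  3  3
 G  0  1  2  2  2  2  3  3  3
dp[5][8] = 3. One LCS (by backtracking along matches): AGA.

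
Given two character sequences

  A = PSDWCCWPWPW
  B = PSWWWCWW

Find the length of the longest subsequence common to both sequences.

6

One common subsequence of length 6: P (A #1, B #1); then S (A #2, B #2); then W (A #4, B #5); then C (A #6, B #6); then W (A #9, B #7); then W (A #11, B #8). dp[11][8] = 6 confirms this is the maximum.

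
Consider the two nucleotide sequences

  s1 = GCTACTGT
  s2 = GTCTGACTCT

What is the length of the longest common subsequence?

Taking G (s1 #1, s2 #1), C (s1 #2, s2 #3), T (s1 #3, s2 #4), A (s1 #4, s2 #6), C (s1 #5, s2 #7), T (s1 #6, s2 #8), T (s1 #8, s2 #10) gives a common subsequence of length 7. The LCS DP gives dp[8][10] = 7, so this is optimal.

7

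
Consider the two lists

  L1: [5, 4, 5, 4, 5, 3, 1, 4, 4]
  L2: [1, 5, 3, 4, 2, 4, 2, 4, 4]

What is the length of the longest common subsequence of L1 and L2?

Pick 5 (L1 #1, L2 #2) → 4 (L1 #2, L2 #4) → 4 (L1 #4, L2 #6) → 4 (L1 #8, L2 #8) → 4 (L1 #9, L2 #9); all 5 values appear in both, in order. dp[9][9] = 5 confirms this is the maximum.

5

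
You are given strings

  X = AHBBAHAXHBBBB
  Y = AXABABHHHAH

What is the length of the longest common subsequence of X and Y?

Let dp[i][j] be the LCS length of the first i characters of X and the first j characters of Y. dp[i][j] = dp[i-1][j-1]+1 when the i-th and j-th characters match, else max(dp[i-1][j], dp[i][j-1]).
    ·  A  X  A  B  A  B  H  H  H  A  H
 ·  0  0  0  0  0  0  0  0  0  0  0  0
 A  0  1  1  1  1  1  1  1  1  1  1  1
 H  0  1  1  1  1  1  1  2  2  2  2  2
 B  0  1  1  1  2  2  2  2  2  2  2  2
 B  0  1  1  1  2  2  3  3  3  3  3  3
 A  0  1  1  2  2  3  3  3  3  3  4  4
 H  0  1  1  2  2  3  3  4  4  4  4  5
 A  0  1  1  2  2  3  3  4  4  4  5  5
 X  0  1  2  2  2  3  3  4  4  4  5  5
 H  0  1  2  2  2  3  3  4  5  5  5  6
 B  0  1  2  2  3  3  4  4  5  5  5  6
 B  0  1  2  2  3  3  4  4  5  5  5  6
 B  0  1  2  2  3  3  4  4  5  5  5  6
 B  0  1  2  2  3  3  4  4  5  5  5  6
dp[13][11] = 6. One LCS (by backtracking along matches): ABBHAH.

6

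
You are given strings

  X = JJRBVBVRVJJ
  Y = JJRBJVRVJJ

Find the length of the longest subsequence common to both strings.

9

Let dp[i][j] be the LCS length of the first i characters of X and the first j characters of Y. dp[i][j] = dp[i-1][j-1]+1 when the i-th and j-th characters match, else max(dp[i-1][j], dp[i][j-1]).
    ·  J  J  R  B  J  V  R  V  J  J
 ·  0  0  0  0  0  0  0  0  0  0  0
 J  0  1  1  1  1  1  1  1  1  1  1
 J  0  1  2  2  2  2  2  2  2  2  2
 R  0  1  2  3  3  3  3  3  3  3  3
 B  0  1  2  3  4  4  4  4  4  4  4
 V  0  1  2  3  4  4  5  5  5  5  5
 B  0  1  2  3  4  4  5  5  5  5  5
 V  0  1  2  3  4  4  5  5  6  6  6
 R  0  1  2  3  4  4  5  6  6  6  6
 V  0  1  2  3  4  4  5  6  7  7  7
 J  0  1  2  3  4  5  5  6  7  8  8
 J  0  1  2  3  4  5  5  6  7  8  9
dp[11][10] = 9. One LCS (by backtracking along matches): JJRBVRVJJ.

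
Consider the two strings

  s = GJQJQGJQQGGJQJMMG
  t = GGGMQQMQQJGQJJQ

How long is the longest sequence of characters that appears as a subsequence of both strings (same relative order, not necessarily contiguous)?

Taking G (s #1, t #3), Q (s #3, t #5), Q (s #5, t #6), Q (s #8, t #8), Q (s #9, t #9), G (s #10, t #11), J (s #12, t #14), Q (s #13, t #15) gives a common subsequence of length 8. dp[17][15] = 8 confirms this is the maximum.

8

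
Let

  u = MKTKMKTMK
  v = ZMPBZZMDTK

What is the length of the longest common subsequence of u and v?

4

Match M at u[1]=v[2] → M at u[5]=v[7] → T at u[7]=v[9] → K at u[9]=v[10] — 4 characters in the same relative order in both. dp[9][10] = 4 confirms this is the maximum.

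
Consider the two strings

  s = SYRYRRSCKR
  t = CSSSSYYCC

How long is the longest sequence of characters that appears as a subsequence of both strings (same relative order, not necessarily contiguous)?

4

Taking S at s[1]=t[5] → Y at s[2]=t[6] → Y at s[4]=t[7] → C at s[8]=t[9] gives a common subsequence of length 4, and the DP table's final entry dp[10][9] is also 4, so no common subsequence is longer.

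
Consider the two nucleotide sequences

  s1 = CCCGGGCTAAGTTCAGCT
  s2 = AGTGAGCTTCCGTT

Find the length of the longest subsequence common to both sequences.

9

Taking G at s1[4]=s2[2], G at s1[5]=s2[4], G at s1[6]=s2[6], C at s1[7]=s2[7], T at s1[8]=s2[8], T at s1[12]=s2[9], C at s1[14]=s2[11], G at s1[16]=s2[12], T at s1[18]=s2[14] gives a common subsequence of length 9. dp[18][14] = 9 confirms this is the maximum.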